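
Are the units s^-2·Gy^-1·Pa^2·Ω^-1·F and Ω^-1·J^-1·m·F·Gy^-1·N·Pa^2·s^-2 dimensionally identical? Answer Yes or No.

Yes

Left side:
  Gy = J/kg (absorbed dose = energy per mass),
      = m²·s⁻².
  So Gy⁻¹ = m⁻²·s².
  Pa = N/m² (pressure = force per area),
      = kg·m⁻¹·s⁻².
  So Pa² = kg²·m⁻²·s⁻⁴.
  Ω = V/A (resistance = voltage per current),
      = kg·m²·s⁻³·A⁻².
  So Ω⁻¹ = kg⁻¹·m⁻²·s³·A².
  F = C/V (capacitance = charge per voltage),
      = A·s/(kg·m²·s⁻³·A⁻¹) (substituting C and V),
      = kg⁻¹·m⁻²·s⁴·A².
  Combining: s⁻²·Gy⁻¹·Pa²·Ω⁻¹·F = s⁻² · (m⁻²·s²) · (kg²·m⁻²·s⁻⁴) · (kg⁻¹·m⁻²·s³·A²) · (kg⁻¹·m⁻²·s⁴·A²) = m⁻⁸·s³·A⁴.
Right side:
  Ω = kg·m²·s⁻³·A⁻².
  So Ω⁻¹ = kg⁻¹·m⁻²·s³·A².
  J = kg·m²·s⁻².
  So J⁻¹ = kg⁻¹·m⁻²·s².
  F = kg⁻¹·m⁻²·s⁴·A².
  Gy = m²·s⁻².
  So Gy⁻¹ = m⁻²·s².
  N = kg·m·s⁻².
  Pa = kg·m⁻¹·s⁻².
  So Pa² = kg²·m⁻²·s⁻⁴.
  Combining: Ω⁻¹·J⁻¹·m·F·Gy⁻¹·N·Pa²·s⁻² = (kg⁻¹·m⁻²·s³·A²) · (kg⁻¹·m⁻²·s²) · m · (kg⁻¹·m⁻²·s⁴·A²) · (m⁻²·s²) · (kg·m·s⁻²) · (kg²·m⁻²·s⁻⁴) · s⁻² = m⁻⁸·s³·A⁴.
Both reduce to m⁻⁸·s³·A⁴.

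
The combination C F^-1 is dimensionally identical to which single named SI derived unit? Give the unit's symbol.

V

C = s·A.
F = kg⁻¹·m⁻²·s⁴·A².
So F⁻¹ = kg·m²·s⁻⁴·A⁻².
Combining: C·F⁻¹ = (s·A) · (kg·m²·s⁻⁴·A⁻²) = kg·m²·s⁻³·A⁻¹.
kg·m²·s⁻³·A⁻¹ is the base-SI form of the volt.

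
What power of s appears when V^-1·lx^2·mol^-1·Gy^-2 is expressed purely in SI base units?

7

V = W/A (potential = power per current),
    = kg·m²·s⁻³·A⁻¹.
So V⁻¹ = kg⁻¹·m⁻²·s³·A.
lx = lm/m² (illuminance = luminous flux per area),
    = m⁻²·cd.
So lx² = m⁻⁴·cd².
Gy = J/kg (absorbed dose = energy per mass),
    = m²·s⁻².
So Gy⁻² = m⁻⁴·s⁴.
Combining: V⁻¹·lx²·mol⁻¹·Gy⁻² = (kg⁻¹·m⁻²·s³·A) · (m⁻⁴·cd²) · mol⁻¹ · (m⁻⁴·s⁴) = kg⁻¹·m⁻¹⁰·s⁷·A·mol⁻¹·cd².
The exponent of s is 7.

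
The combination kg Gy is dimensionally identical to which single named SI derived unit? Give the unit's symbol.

J

Gy = J/kg (absorbed dose = energy per mass),
    = m²·s⁻².
Combining: kg·Gy = kg · (m²·s⁻²) = kg·m²·s⁻².
kg·m²·s⁻² is the base-SI form of the joule.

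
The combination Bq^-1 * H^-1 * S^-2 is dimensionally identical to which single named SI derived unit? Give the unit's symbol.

Ω

Bq = s⁻¹.
So Bq⁻¹ = s.
H = kg·m²·s⁻²·A⁻².
So H⁻¹ = kg⁻¹·m⁻²·s²·A².
S = kg⁻¹·m⁻²·s³·A².
So S⁻² = kg²·m⁴·s⁻⁶·A⁻⁴.
Combining: Bq⁻¹·H⁻¹·S⁻² = s · (kg⁻¹·m⁻²·s²·A²) · (kg²·m⁴·s⁻⁶·A⁻⁴) = kg·m²·s⁻³·A⁻².
kg·m²·s⁻³·A⁻² is the base-SI form of the ohm.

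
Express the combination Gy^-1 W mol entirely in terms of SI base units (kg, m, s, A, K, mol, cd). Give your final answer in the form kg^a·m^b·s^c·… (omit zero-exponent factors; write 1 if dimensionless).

kg·s⁻¹·mol

Gy = J/kg (absorbed dose = energy per mass),
    = m²·s⁻².
So Gy⁻¹ = m⁻²·s².
W = J/s (power = energy per time),
    = kg·m²·s⁻³.
Combining: Gy⁻¹·W·mol = (m⁻²·s²) · (kg·m²·s⁻³) · mol = kg·s⁻¹·mol.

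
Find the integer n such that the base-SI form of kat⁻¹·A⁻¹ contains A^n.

-1

kat = s⁻¹·mol.
So kat⁻¹ = s·mol⁻¹.
Combining: kat⁻¹·A⁻¹ = (s·mol⁻¹) · A⁻¹ = s·A⁻¹·mol⁻¹.
The exponent of A is -1.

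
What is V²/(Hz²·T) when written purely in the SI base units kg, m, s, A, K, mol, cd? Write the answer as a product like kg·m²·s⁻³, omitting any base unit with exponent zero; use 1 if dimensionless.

kg·m⁴·s⁻²·A⁻¹

Hz = s⁻¹.
So Hz⁻² = s².
V = kg·m²·s⁻³·A⁻¹.
So V² = kg²·m⁴·s⁻⁶·A⁻².
T = kg·s⁻²·A⁻¹.
So T⁻¹ = kg⁻¹·s²·A.
Combining: Hz⁻²·V²·T⁻¹ = s² · (kg²·m⁴·s⁻⁶·A⁻²) · (kg⁻¹·s²·A) = kg·m⁴·s⁻²·A⁻¹.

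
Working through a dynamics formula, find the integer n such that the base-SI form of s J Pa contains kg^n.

2

J = kg·m²·s⁻².
Pa = kg·m⁻¹·s⁻².
Combining: s·J·Pa = s · (kg·m²·s⁻²) · (kg·m⁻¹·s⁻²) = kg²·m·s⁻³.
The exponent of kg is 2.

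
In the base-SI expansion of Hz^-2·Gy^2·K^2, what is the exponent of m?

Hz = 1/s = s⁻¹ (frequency is cycles per second).
So Hz⁻² = s².
Gy = J/kg (absorbed dose = energy per mass),
    = m²·s⁻².
So Gy² = m⁴·s⁻⁴.
Combining: Hz⁻²·Gy²·K² = s² · (m⁴·s⁻⁴) · K² = m⁴·s⁻²·K².
The exponent of m is 4.

4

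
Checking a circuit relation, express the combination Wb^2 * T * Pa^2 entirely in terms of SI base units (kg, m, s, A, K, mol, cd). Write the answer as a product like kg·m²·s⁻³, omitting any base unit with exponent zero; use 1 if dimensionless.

Wb = V·s (flux: a volt is a weber per second),
    = kg·m²·s⁻²·A⁻¹.
So Wb² = kg²·m⁴·s⁻⁴·A⁻².
T = Wb/m² (flux density = flux per area),
    = kg·s⁻²·A⁻¹.
Pa = N/m² (pressure = force per area),
    = kg·m⁻¹·s⁻².
So Pa² = kg²·m⁻²·s⁻⁴.
Combining: Wb²·T·Pa² = (kg²·m⁴·s⁻⁴·A⁻²) · (kg·s⁻²·A⁻¹) · (kg²·m⁻²·s⁻⁴) = kg⁵·m²·s⁻¹⁰·A⁻³.

kg⁵·m²·s⁻¹⁰·A⁻³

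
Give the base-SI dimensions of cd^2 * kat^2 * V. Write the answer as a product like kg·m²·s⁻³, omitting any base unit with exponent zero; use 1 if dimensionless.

kat = mol/s = s⁻¹·mol (catalytic activity).
So kat² = s⁻²·mol².
V = W/A (potential = power per current),
    = kg·m²·s⁻³·A⁻¹.
Combining: cd²·kat²·V = cd² · (s⁻²·mol²) · (kg·m²·s⁻³·A⁻¹) = kg·m²·s⁻⁵·A⁻¹·mol²·cd².

kg·m²·s⁻⁵·A⁻¹·mol²·cd²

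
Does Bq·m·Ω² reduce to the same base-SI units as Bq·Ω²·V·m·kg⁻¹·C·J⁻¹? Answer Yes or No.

Left side:
  Bq = 1/s = s⁻¹ (activity is decays per second).
  Ω = V/A (resistance = voltage per current),
      = kg·m²·s⁻³·A⁻².
  So Ω² = kg²·m⁴·s⁻⁶·A⁻⁴.
  Combining: Bq·m·Ω² = s⁻¹ · m · (kg²·m⁴·s⁻⁶·A⁻⁴) = kg²·m⁵·s⁻⁷·A⁻⁴.
Right side:
  Bq = 1/s = s⁻¹ (activity is decays per second).
  Ω = V/A (resistance = voltage per current),
      = kg·m²·s⁻³·A⁻².
  So Ω² = kg²·m⁴·s⁻⁶·A⁻⁴.
  V = W/A (potential = power per current),
      = kg·m²·s⁻³·A⁻¹.
  C = A·s = s·A (charge = current × time).
  J = N·m (work = force × distance),
      = kg·m²·s⁻².
  So J⁻¹ = kg⁻¹·m⁻²·s².
  Combining: Bq·Ω²·V·m·kg⁻¹·C·J⁻¹ = s⁻¹ · (kg²·m⁴·s⁻⁶·A⁻⁴) · (kg·m²·s⁻³·A⁻¹) · m · kg⁻¹ · (s·A) · (kg⁻¹·m⁻²·s²) = kg·m⁵·s⁻⁷·A⁻⁴.
Left is kg²·m⁵·s⁻⁷·A⁻⁴; right is kg·m⁵·s⁻⁷·A⁻⁴ — different.

No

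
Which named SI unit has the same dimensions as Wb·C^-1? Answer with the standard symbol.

Ω

Wb = kg·m²·s⁻²·A⁻¹.
C = s·A.
So C⁻¹ = s⁻¹·A⁻¹.
Combining: Wb·C⁻¹ = (kg·m²·s⁻²·A⁻¹) · (s⁻¹·A⁻¹) = kg·m²·s⁻³·A⁻².
kg·m²·s⁻³·A⁻² is the base-SI form of the ohm.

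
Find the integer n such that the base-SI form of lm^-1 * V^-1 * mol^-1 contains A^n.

1

lm = cd·sr = cd (luminous flux; sr is dimensionless).
So lm⁻¹ = cd⁻¹.
V = W/A (potential = power per current),
    = kg·m²·s⁻³·A⁻¹.
So V⁻¹ = kg⁻¹·m⁻²·s³·A.
Combining: lm⁻¹·V⁻¹·mol⁻¹ = cd⁻¹ · (kg⁻¹·m⁻²·s³·A) · mol⁻¹ = kg⁻¹·m⁻²·s³·A·mol⁻¹·cd⁻¹.
The exponent of A is 1.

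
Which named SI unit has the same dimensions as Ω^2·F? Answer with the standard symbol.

Ω = V/A (resistance = voltage per current),
    = kg·m²·s⁻³·A⁻².
So Ω² = kg²·m⁴·s⁻⁶·A⁻⁴.
F = C/V (capacitance = charge per voltage),
    = A·s/(kg·m²·s⁻³·A⁻¹) (substituting C and V),
    = kg⁻¹·m⁻²·s⁴·A².
Combining: Ω²·F = (kg²·m⁴·s⁻⁶·A⁻⁴) · (kg⁻¹·m⁻²·s⁴·A²) = kg·m²·s⁻²·A⁻².
kg·m²·s⁻²·A⁻² is the base-SI form of the henry.

H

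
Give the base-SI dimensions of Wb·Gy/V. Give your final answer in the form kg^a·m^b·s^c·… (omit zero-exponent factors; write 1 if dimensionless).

m²·s⁻¹

Wb = kg·m²·s⁻²·A⁻¹.
V = kg·m²·s⁻³·A⁻¹.
So V⁻¹ = kg⁻¹·m⁻²·s³·A.
Gy = m²·s⁻².
Combining: Wb·V⁻¹·Gy = (kg·m²·s⁻²·A⁻¹) · (kg⁻¹·m⁻²·s³·A) · (m²·s⁻²) = m²·s⁻¹.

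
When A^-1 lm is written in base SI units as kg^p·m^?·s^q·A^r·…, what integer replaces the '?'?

lm = cd·sr = cd (luminous flux; sr is dimensionless).
Combining: A⁻¹·lm = A⁻¹ · cd = A⁻¹·cd.
The exponent of m is 0.

0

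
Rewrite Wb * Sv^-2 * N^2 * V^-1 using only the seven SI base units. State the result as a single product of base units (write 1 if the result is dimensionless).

Wb = V·s (flux: a volt is a weber per second),
    = kg·m²·s⁻²·A⁻¹.
Sv = J/kg (equivalent dose = energy per mass),
    = m²·s⁻².
So Sv⁻² = m⁻⁴·s⁴.
N = kg·m/s² = kg·m·s⁻² (force = mass × acceleration).
So N² = kg²·m²·s⁻⁴.
V = W/A (potential = power per current),
    = kg·m²·s⁻³·A⁻¹.
So V⁻¹ = kg⁻¹·m⁻²·s³·A.
Combining: Wb·Sv⁻²·N²·V⁻¹ = (kg·m²·s⁻²·A⁻¹) · (m⁻⁴·s⁴) · (kg²·m²·s⁻⁴) · (kg⁻¹·m⁻²·s³·A) = kg²·m⁻²·s.

kg²·m⁻²·s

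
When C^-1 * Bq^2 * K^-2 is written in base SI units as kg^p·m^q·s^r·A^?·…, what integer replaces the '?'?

C = A·s = s·A (charge = current × time).
So C⁻¹ = s⁻¹·A⁻¹.
Bq = 1/s = s⁻¹ (activity is decays per second).
So Bq² = s⁻².
Combining: C⁻¹·Bq²·K⁻² = (s⁻¹·A⁻¹) · s⁻² · K⁻² = s⁻³·A⁻¹·K⁻².
The exponent of A is -1.

-1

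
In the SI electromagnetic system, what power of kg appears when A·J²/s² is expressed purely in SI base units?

2

J = N·m (work = force × distance),
    = kg·m²·s⁻².
So J² = kg²·m⁴·s⁻⁴.
Combining: s⁻²·A·J² = s⁻² · A · (kg²·m⁴·s⁻⁴) = kg²·m⁴·s⁻⁶·A.
The exponent of kg is 2.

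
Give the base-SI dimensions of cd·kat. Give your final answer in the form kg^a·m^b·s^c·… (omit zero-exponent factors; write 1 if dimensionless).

kat = mol/s = s⁻¹·mol (catalytic activity).
Combining: cd·kat = cd · (s⁻¹·mol) = s⁻¹·mol·cd.

s⁻¹·mol·cd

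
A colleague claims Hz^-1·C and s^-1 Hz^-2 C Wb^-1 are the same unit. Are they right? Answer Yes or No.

No

Left side:
  Hz = 1/s = s⁻¹ (frequency is cycles per second).
  So Hz⁻¹ = s.
  C = A·s = s·A (charge = current × time).
  Combining: Hz⁻¹·C = s · (s·A) = s²·A.
Right side:
  Hz = 1/s = s⁻¹ (frequency is cycles per second).
  So Hz⁻² = s².
  C = A·s = s·A (charge = current × time).
  Wb = V·s (flux: a volt is a weber per second),
      = kg·m²·s⁻²·A⁻¹.
  So Wb⁻¹ = kg⁻¹·m⁻²·s²·A.
  Combining: s⁻¹·Hz⁻²·C·Wb⁻¹ = s⁻¹ · s² · (s·A) · (kg⁻¹·m⁻²·s²·A) = kg⁻¹·m⁻²·s⁴·A².
Left is s²·A; right is kg⁻¹·m⁻²·s⁴·A² — different.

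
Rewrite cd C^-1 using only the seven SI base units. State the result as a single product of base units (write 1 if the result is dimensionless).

s⁻¹·A⁻¹·cd

C = A·s = s·A (charge = current × time).
So C⁻¹ = s⁻¹·A⁻¹.
Combining: cd·C⁻¹ = cd · (s⁻¹·A⁻¹) = s⁻¹·A⁻¹·cd.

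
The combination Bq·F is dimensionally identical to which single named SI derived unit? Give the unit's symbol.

Bq = 1/s = s⁻¹ (activity is decays per second).
F = C/V (capacitance = charge per voltage),
    = A·s/(kg·m²·s⁻³·A⁻¹) (substituting C and V),
    = kg⁻¹·m⁻²·s⁴·A².
Combining: Bq·F = s⁻¹ · (kg⁻¹·m⁻²·s⁴·A²) = kg⁻¹·m⁻²·s³·A².
kg⁻¹·m⁻²·s³·A² is the base-SI form of the siemens.

S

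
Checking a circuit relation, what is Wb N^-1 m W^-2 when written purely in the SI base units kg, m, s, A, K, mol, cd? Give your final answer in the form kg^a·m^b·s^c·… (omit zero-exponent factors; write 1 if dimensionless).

Wb = V·s (flux: a volt is a weber per second),
    = kg·m²·s⁻²·A⁻¹.
N = kg·m/s² = kg·m·s⁻² (force = mass × acceleration).
So N⁻¹ = kg⁻¹·m⁻¹·s².
W = J/s (power = energy per time),
    = kg·m²·s⁻³.
So W⁻² = kg⁻²·m⁻⁴·s⁶.
Combining: Wb·N⁻¹·m·W⁻² = (kg·m²·s⁻²·A⁻¹) · (kg⁻¹·m⁻¹·s²) · m · (kg⁻²·m⁻⁴·s⁶) = kg⁻²·m⁻²·s⁶·A⁻¹.

kg⁻²·m⁻²·s⁶·A⁻¹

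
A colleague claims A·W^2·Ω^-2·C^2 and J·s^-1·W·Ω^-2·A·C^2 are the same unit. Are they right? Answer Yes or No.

Left side:
  W = kg·m²·s⁻³.
  So W² = kg²·m⁴·s⁻⁶.
  Ω = kg·m²·s⁻³·A⁻².
  So Ω⁻² = kg⁻²·m⁻⁴·s⁶·A⁴.
  C = s·A.
  So C² = s²·A².
  Combining: A·W²·Ω⁻²·C² = A · (kg²·m⁴·s⁻⁶) · (kg⁻²·m⁻⁴·s⁶·A⁴) · (s²·A²) = s²·A⁷.
Right side:
  J = kg·m²·s⁻².
  W = kg·m²·s⁻³.
  Ω = kg·m²·s⁻³·A⁻².
  So Ω⁻² = kg⁻²·m⁻⁴·s⁶·A⁴.
  C = s·A.
  So C² = s²·A².
  Combining: J·s⁻¹·W·Ω⁻²·A·C² = (kg·m²·s⁻²) · s⁻¹ · (kg·m²·s⁻³) · (kg⁻²·m⁻⁴·s⁶·A⁴) · A · (s²·A²) = s²·A⁷.
Both reduce to s²·A⁷.

Yes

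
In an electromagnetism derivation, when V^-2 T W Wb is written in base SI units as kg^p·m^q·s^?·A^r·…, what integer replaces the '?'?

-1

V = W/A (potential = power per current),
    = kg·m²·s⁻³·A⁻¹.
So V⁻² = kg⁻²·m⁻⁴·s⁶·A².
T = Wb/m² (flux density = flux per area),
    = kg·s⁻²·A⁻¹.
W = J/s (power = energy per time),
    = kg·m²·s⁻³.
Wb = V·s (flux: a volt is a weber per second),
    = kg·m²·s⁻²·A⁻¹.
Combining: V⁻²·T·W·Wb = (kg⁻²·m⁻⁴·s⁶·A²) · (kg·s⁻²·A⁻¹) · (kg·m²·s⁻³) · (kg·m²·s⁻²·A⁻¹) = kg·s⁻¹.
The exponent of s is -1.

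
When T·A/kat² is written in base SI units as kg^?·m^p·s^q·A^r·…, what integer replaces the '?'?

T = kg·s⁻²·A⁻¹.
kat = s⁻¹·mol.
So kat⁻² = s²·mol⁻².
Combining: T·kat⁻²·A = (kg·s⁻²·A⁻¹) · (s²·mol⁻²) · A = kg·mol⁻².
The exponent of kg is 1.

1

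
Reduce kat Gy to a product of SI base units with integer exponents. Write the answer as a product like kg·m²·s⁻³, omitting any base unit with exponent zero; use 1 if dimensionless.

kat = s⁻¹·mol.
Gy = m²·s⁻².
Combining: kat·Gy = (s⁻¹·mol) · (m²·s⁻²) = m²·s⁻³·mol.

m²·s⁻³·mol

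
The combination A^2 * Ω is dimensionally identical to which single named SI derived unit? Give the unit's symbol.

Ω = V/A (resistance = voltage per current),
    = kg·m²·s⁻³·A⁻².
Combining: A²·Ω = A² · (kg·m²·s⁻³·A⁻²) = kg·m²·s⁻³.
kg·m²·s⁻³ is the base-SI form of the watt.

W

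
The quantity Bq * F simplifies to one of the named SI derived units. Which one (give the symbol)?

S

Bq = 1/s = s⁻¹ (activity is decays per second).
F = C/V (capacitance = charge per voltage),
    = A·s/(kg·m²·s⁻³·A⁻¹) (substituting C and V),
    = kg⁻¹·m⁻²·s⁴·A².
Combining: Bq·F = s⁻¹ · (kg⁻¹·m⁻²·s⁴·A²) = kg⁻¹·m⁻²·s³·A².
kg⁻¹·m⁻²·s³·A² is the base-SI form of the siemens.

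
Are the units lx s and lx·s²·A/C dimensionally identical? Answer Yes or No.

Yes

Left side:
  lx = lm/m² (illuminance = luminous flux per area),
      = m⁻²·cd.
  Combining: lx·s = (m⁻²·cd) · s = m⁻²·s·cd.
Right side:
  lx = m⁻²·cd.
  C = s·A.
  So C⁻¹ = s⁻¹·A⁻¹.
  Combining: lx·s²·A·C⁻¹ = (m⁻²·cd) · s² · A · (s⁻¹·A⁻¹) = m⁻²·s·cd.
Both reduce to m⁻²·s·cd.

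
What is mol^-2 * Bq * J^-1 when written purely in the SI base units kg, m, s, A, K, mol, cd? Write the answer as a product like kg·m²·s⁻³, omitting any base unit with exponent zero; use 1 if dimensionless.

kg⁻¹·m⁻²·s·mol⁻²

Bq = 1/s = s⁻¹ (activity is decays per second).
J = N·m (work = force × distance),
    = kg·m²·s⁻².
So J⁻¹ = kg⁻¹·m⁻²·s².
Combining: mol⁻²·Bq·J⁻¹ = mol⁻² · s⁻¹ · (kg⁻¹·m⁻²·s²) = kg⁻¹·m⁻²·s·mol⁻².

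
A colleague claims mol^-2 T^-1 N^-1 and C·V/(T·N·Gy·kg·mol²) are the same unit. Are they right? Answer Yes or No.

Yes

Left side:
  T = kg·s⁻²·A⁻¹.
  So T⁻¹ = kg⁻¹·s²·A.
  N = kg·m·s⁻².
  So N⁻¹ = kg⁻¹·m⁻¹·s².
  Combining: mol⁻²·T⁻¹·N⁻¹ = mol⁻² · (kg⁻¹·s²·A) · (kg⁻¹·m⁻¹·s²) = kg⁻²·m⁻¹·s⁴·A·mol⁻².
Right side:
  C = s·A.
  T = kg·s⁻²·A⁻¹.
  So T⁻¹ = kg⁻¹·s²·A.
  N = kg·m·s⁻².
  So N⁻¹ = kg⁻¹·m⁻¹·s².
  Gy = m²·s⁻².
  So Gy⁻¹ = m⁻²·s².
  V = kg·m²·s⁻³·A⁻¹.
  Combining: C·T⁻¹·N⁻¹·Gy⁻¹·kg⁻¹·V·mol⁻² = (s·A) · (kg⁻¹·s²·A) · (kg⁻¹·m⁻¹·s²) · (m⁻²·s²) · kg⁻¹ · (kg·m²·s⁻³·A⁻¹) · mol⁻² = kg⁻²·m⁻¹·s⁴·A·mol⁻².
Both reduce to kg⁻²·m⁻¹·s⁴·A·mol⁻².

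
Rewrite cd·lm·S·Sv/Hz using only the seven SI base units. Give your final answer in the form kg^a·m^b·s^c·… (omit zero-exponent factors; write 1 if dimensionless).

kg⁻¹·s²·A²·cd²

lm = cd·sr = cd (luminous flux; sr is dimensionless).
S = 1/Ω (conductance is reciprocal resistance),
    = kg⁻¹·m⁻²·s³·A².
Sv = J/kg (equivalent dose = energy per mass),
    = m²·s⁻².
Hz = 1/s = s⁻¹ (frequency is cycles per second).
So Hz⁻¹ = s.
Combining: cd·lm·S·Sv·Hz⁻¹ = cd · cd · (kg⁻¹·m⁻²·s³·A²) · (m²·s⁻²) · s = kg⁻¹·s²·A²·cd².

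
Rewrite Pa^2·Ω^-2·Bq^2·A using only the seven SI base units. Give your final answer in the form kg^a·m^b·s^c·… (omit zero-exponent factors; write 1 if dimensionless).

Pa = N/m² (pressure = force per area),
    = kg·m⁻¹·s⁻².
So Pa² = kg²·m⁻²·s⁻⁴.
Ω = V/A (resistance = voltage per current),
    = kg·m²·s⁻³·A⁻².
So Ω⁻² = kg⁻²·m⁻⁴·s⁶·A⁴.
Bq = 1/s = s⁻¹ (activity is decays per second).
So Bq² = s⁻².
Combining: Pa²·Ω⁻²·Bq²·A = (kg²·m⁻²·s⁻⁴) · (kg⁻²·m⁻⁴·s⁶·A⁴) · s⁻² · A = m⁻⁶·A⁵.

m⁻⁶·A⁵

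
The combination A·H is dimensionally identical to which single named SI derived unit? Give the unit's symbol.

H = kg·m²·s⁻²·A⁻².
Combining: A·H = A · (kg·m²·s⁻²·A⁻²) = kg·m²·s⁻²·A⁻¹.
kg·m²·s⁻²·A⁻¹ is the base-SI form of the weber.

Wb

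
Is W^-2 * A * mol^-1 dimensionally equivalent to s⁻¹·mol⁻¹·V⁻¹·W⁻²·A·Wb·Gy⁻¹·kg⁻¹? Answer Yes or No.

No

Left side:
  W = J/s (power = energy per time),
      = kg·m²·s⁻³.
  So W⁻² = kg⁻²·m⁻⁴·s⁶.
  Combining: W⁻²·A·mol⁻¹ = (kg⁻²·m⁻⁴·s⁶) · A · mol⁻¹ = kg⁻²·m⁻⁴·s⁶·A·mol⁻¹.
Right side:
  V = W/A (potential = power per current),
      = kg·m²·s⁻³·A⁻¹.
  So V⁻¹ = kg⁻¹·m⁻²·s³·A.
  W = J/s (power = energy per time),
      = kg·m²·s⁻³.
  So W⁻² = kg⁻²·m⁻⁴·s⁶.
  Wb = V·s (flux: a volt is a weber per second),
      = kg·m²·s⁻²·A⁻¹.
  Gy = J/kg (absorbed dose = energy per mass),
      = m²·s⁻².
  So Gy⁻¹ = m⁻²·s².
  Combining: s⁻¹·mol⁻¹·V⁻¹·W⁻²·A·Wb·Gy⁻¹·kg⁻¹ = s⁻¹ · mol⁻¹ · (kg⁻¹·m⁻²·s³·A) · (kg⁻²·m⁻⁴·s⁶) · A · (kg·m²·s⁻²·A⁻¹) · (m⁻²·s²) · kg⁻¹ = kg⁻³·m⁻⁶·s⁸·A·mol⁻¹.
Left is kg⁻²·m⁻⁴·s⁶·A·mol⁻¹; right is kg⁻³·m⁻⁶·s⁸·A·mol⁻¹ — different.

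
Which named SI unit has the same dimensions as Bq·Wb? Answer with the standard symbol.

Bq = s⁻¹.
Wb = kg·m²·s⁻²·A⁻¹.
Combining: Bq·Wb = s⁻¹ · (kg·m²·s⁻²·A⁻¹) = kg·m²·s⁻³·A⁻¹.
kg·m²·s⁻³·A⁻¹ is the base-SI form of the volt.

V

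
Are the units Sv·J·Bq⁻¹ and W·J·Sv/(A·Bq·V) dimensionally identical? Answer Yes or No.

Left side:
  Sv = m²·s⁻².
  J = kg·m²·s⁻².
  Bq = s⁻¹.
  So Bq⁻¹ = s.
  Combining: Sv·J·Bq⁻¹ = (m²·s⁻²) · (kg·m²·s⁻²) · s = kg·m⁴·s⁻³.
Right side:
  W = kg·m²·s⁻³.
  J = kg·m²·s⁻².
  Bq = s⁻¹.
  So Bq⁻¹ = s.
  Sv = m²·s⁻².
  V = kg·m²·s⁻³·A⁻¹.
  So V⁻¹ = kg⁻¹·m⁻²·s³·A.
  Combining: A⁻¹·W·J·Bq⁻¹·Sv·V⁻¹ = A⁻¹ · (kg·m²·s⁻³) · (kg·m²·s⁻²) · s · (m²·s⁻²) · (kg⁻¹·m⁻²·s³·A) = kg·m⁴·s⁻³.
Both reduce to kg·m⁴·s⁻³.

Yes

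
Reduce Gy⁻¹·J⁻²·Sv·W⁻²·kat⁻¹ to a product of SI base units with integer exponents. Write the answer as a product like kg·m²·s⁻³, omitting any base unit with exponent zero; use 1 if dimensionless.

kg⁻⁴·m⁻⁸·s¹¹·mol⁻¹

Gy = J/kg (absorbed dose = energy per mass),
    = m²·s⁻².
So Gy⁻¹ = m⁻²·s².
J = N·m (work = force × distance),
    = kg·m²·s⁻².
So J⁻² = kg⁻²·m⁻⁴·s⁴.
Sv = J/kg (equivalent dose = energy per mass),
    = m²·s⁻².
W = J/s (power = energy per time),
    = kg·m²·s⁻³.
So W⁻² = kg⁻²·m⁻⁴·s⁶.
kat = mol/s = s⁻¹·mol (catalytic activity).
So kat⁻¹ = s·mol⁻¹.
Combining: Gy⁻¹·J⁻²·Sv·W⁻²·kat⁻¹ = (m⁻²·s²) · (kg⁻²·m⁻⁴·s⁴) · (m²·s⁻²) · (kg⁻²·m⁻⁴·s⁶) · (s·mol⁻¹) = kg⁻⁴·m⁻⁸·s¹¹·mol⁻¹.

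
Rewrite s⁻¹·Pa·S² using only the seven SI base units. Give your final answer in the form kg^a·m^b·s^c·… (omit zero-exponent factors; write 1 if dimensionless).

Pa = N/m² (pressure = force per area),
    = kg·m⁻¹·s⁻².
S = 1/Ω (conductance is reciprocal resistance),
    = kg⁻¹·m⁻²·s³·A².
So S² = kg⁻²·m⁻⁴·s⁶·A⁴.
Combining: s⁻¹·Pa·S² = s⁻¹ · (kg·m⁻¹·s⁻²) · (kg⁻²·m⁻⁴·s⁶·A⁴) = kg⁻¹·m⁻⁵·s³·A⁴.

kg⁻¹·m⁻⁵·s³·A⁴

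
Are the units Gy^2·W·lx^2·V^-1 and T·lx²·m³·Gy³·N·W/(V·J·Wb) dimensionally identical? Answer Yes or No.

No

Left side:
  Gy = J/kg (absorbed dose = energy per mass),
      = m²·s⁻².
  So Gy² = m⁴·s⁻⁴.
  W = J/s (power = energy per time),
      = kg·m²·s⁻³.
  lx = lm/m² (illuminance = luminous flux per area),
      = m⁻²·cd.
  So lx² = m⁻⁴·cd².
  V = W/A (potential = power per current),
      = kg·m²·s⁻³·A⁻¹.
  So V⁻¹ = kg⁻¹·m⁻²·s³·A.
  Combining: Gy²·W·lx²·V⁻¹ = (m⁴·s⁻⁴) · (kg·m²·s⁻³) · (m⁻⁴·cd²) · (kg⁻¹·m⁻²·s³·A) = s⁻⁴·A·cd².
Right side:
  T = kg·s⁻²·A⁻¹.
  V = kg·m²·s⁻³·A⁻¹.
  So V⁻¹ = kg⁻¹·m⁻²·s³·A.
  lx = m⁻²·cd.
  So lx² = m⁻⁴·cd².
  Gy = m²·s⁻².
  So Gy³ = m⁶·s⁻⁶.
  N = kg·m·s⁻².
  W = kg·m²·s⁻³.
  J = kg·m²·s⁻².
  So J⁻¹ = kg⁻¹·m⁻²·s².
  Wb = kg·m²·s⁻²·A⁻¹.
  So Wb⁻¹ = kg⁻¹·m⁻²·s²·A.
  Combining: T·V⁻¹·lx²·m³·Gy³·N·W·J⁻¹·Wb⁻¹ = (kg·s⁻²·A⁻¹) · (kg⁻¹·m⁻²·s³·A) · (m⁻⁴·cd²) · m³ · (m⁶·s⁻⁶) · (kg·m·s⁻²) · (kg·m²·s⁻³) · (kg⁻¹·m⁻²·s²) · (kg⁻¹·m⁻²·s²·A) = m²·s⁻⁶·A·cd².
Left is s⁻⁴·A·cd²; right is m²·s⁻⁶·A·cd² — different.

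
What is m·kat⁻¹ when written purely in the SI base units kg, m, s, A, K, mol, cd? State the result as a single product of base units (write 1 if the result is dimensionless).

m·s·mol⁻¹

kat = mol/s = s⁻¹·mol (catalytic activity).
So kat⁻¹ = s·mol⁻¹.
Combining: m·kat⁻¹ = m · (s·mol⁻¹) = m·s·mol⁻¹.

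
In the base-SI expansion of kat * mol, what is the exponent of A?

kat = s⁻¹·mol.
Combining: kat·mol = (s⁻¹·mol) · mol = s⁻¹·mol².
The exponent of A is 0.

0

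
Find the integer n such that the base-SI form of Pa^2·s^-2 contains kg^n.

2

Pa = N/m² (pressure = force per area),
    = kg·m⁻¹·s⁻².
So Pa² = kg²·m⁻²·s⁻⁴.
Combining: Pa²·s⁻² = (kg²·m⁻²·s⁻⁴) · s⁻² = kg²·m⁻²·s⁻⁶.
The exponent of kg is 2.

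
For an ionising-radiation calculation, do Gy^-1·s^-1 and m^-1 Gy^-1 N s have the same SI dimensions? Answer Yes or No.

Left side:
  Gy = J/kg (absorbed dose = energy per mass),
      = m²·s⁻².
  So Gy⁻¹ = m⁻²·s².
  Combining: Gy⁻¹·s⁻¹ = (m⁻²·s²) · s⁻¹ = m⁻²·s.
Right side:
  Gy = m²·s⁻².
  So Gy⁻¹ = m⁻²·s².
  N = kg·m·s⁻².
  Combining: m⁻¹·Gy⁻¹·N·s = m⁻¹ · (m⁻²·s²) · (kg·m·s⁻²) · s = kg·m⁻²·s.
Left is m⁻²·s; right is kg·m⁻²·s — different.

No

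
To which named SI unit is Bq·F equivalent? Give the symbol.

Bq = s⁻¹.
F = kg⁻¹·m⁻²·s⁴·A².
Combining: Bq·F = s⁻¹ · (kg⁻¹·m⁻²·s⁴·A²) = kg⁻¹·m⁻²·s³·A².
kg⁻¹·m⁻²·s³·A² is the base-SI form of the siemens.

S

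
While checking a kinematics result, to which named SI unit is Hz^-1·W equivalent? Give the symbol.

Hz = 1/s = s⁻¹ (frequency is cycles per second).
So Hz⁻¹ = s.
W = J/s (power = energy per time),
    = kg·m²·s⁻³.
Combining: Hz⁻¹·W = s · (kg·m²·s⁻³) = kg·m²·s⁻².
kg·m²·s⁻² is the base-SI form of the joule.

J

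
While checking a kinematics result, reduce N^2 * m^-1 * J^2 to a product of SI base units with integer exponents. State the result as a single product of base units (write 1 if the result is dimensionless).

kg⁴·m⁵·s⁻⁸

N = kg·m/s² = kg·m·s⁻² (force = mass × acceleration).
So N² = kg²·m²·s⁻⁴.
J = N·m (work = force × distance),
    = kg·m²·s⁻².
So J² = kg²·m⁴·s⁻⁴.
Combining: N²·m⁻¹·J² = (kg²·m²·s⁻⁴) · m⁻¹ · (kg²·m⁴·s⁻⁴) = kg⁴·m⁵·s⁻⁸.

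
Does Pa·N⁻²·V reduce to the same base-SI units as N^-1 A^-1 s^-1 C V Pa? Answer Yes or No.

Left side:
  Pa = kg·m⁻¹·s⁻².
  N = kg·m·s⁻².
  So N⁻² = kg⁻²·m⁻²·s⁴.
  V = kg·m²·s⁻³·A⁻¹.
  Combining: Pa·N⁻²·V = (kg·m⁻¹·s⁻²) · (kg⁻²·m⁻²·s⁴) · (kg·m²·s⁻³·A⁻¹) = m⁻¹·s⁻¹·A⁻¹.
Right side:
  N = kg·m·s⁻².
  So N⁻¹ = kg⁻¹·m⁻¹·s².
  C = s·A.
  V = kg·m²·s⁻³·A⁻¹.
  Pa = kg·m⁻¹·s⁻².
  Combining: N⁻¹·A⁻¹·s⁻¹·C·V·Pa = (kg⁻¹·m⁻¹·s²) · A⁻¹ · s⁻¹ · (s·A) · (kg·m²·s⁻³·A⁻¹) · (kg·m⁻¹·s⁻²) = kg·s⁻³·A⁻¹.
Left is m⁻¹·s⁻¹·A⁻¹; right is kg·s⁻³·A⁻¹ — different.

No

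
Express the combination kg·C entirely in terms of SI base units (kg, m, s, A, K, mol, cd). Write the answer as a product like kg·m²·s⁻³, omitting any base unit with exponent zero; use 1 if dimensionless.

kg·s·A

C = A·s = s·A (charge = current × time).
Combining: kg·C = kg · (s·A) = kg·s·A.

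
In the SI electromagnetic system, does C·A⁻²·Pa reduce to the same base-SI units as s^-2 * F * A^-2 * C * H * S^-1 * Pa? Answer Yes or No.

Left side:
  C = A·s = s·A (charge = current × time).
  Pa = N/m² (pressure = force per area),
      = kg·m⁻¹·s⁻².
  Combining: C·A⁻²·Pa = (s·A) · A⁻² · (kg·m⁻¹·s⁻²) = kg·m⁻¹·s⁻¹·A⁻¹.
Right side:
  F = C/V (capacitance = charge per voltage),
      = A·s/(kg·m²·s⁻³·A⁻¹) (substituting C and V),
      = kg⁻¹·m⁻²·s⁴·A².
  C = A·s = s·A (charge = current × time).
  H = Wb/A (inductance = flux per current),
      = kg·m²·s⁻²·A⁻².
  S = 1/Ω (conductance is reciprocal resistance),
      = kg⁻¹·m⁻²·s³·A².
  So S⁻¹ = kg·m²·s⁻³·A⁻².
  Pa = N/m² (pressure = force per area),
      = kg·m⁻¹·s⁻².
  Combining: s⁻²·F·A⁻²·C·H·S⁻¹·Pa = s⁻² · (kg⁻¹·m⁻²·s⁴·A²) · A⁻² · (s·A) · (kg·m²·s⁻²·A⁻²) · (kg·m²·s⁻³·A⁻²) · (kg·m⁻¹·s⁻²) = kg²·m·s⁻⁴·A⁻³.
Left is kg·m⁻¹·s⁻¹·A⁻¹; right is kg²·m·s⁻⁴·A⁻³ — different.

No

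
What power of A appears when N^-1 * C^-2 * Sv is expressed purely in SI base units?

-2

N = kg·m/s² = kg·m·s⁻² (force = mass × acceleration).
So N⁻¹ = kg⁻¹·m⁻¹·s².
C = A·s = s·A (charge = current × time).
So C⁻² = s⁻²·A⁻².
Sv = J/kg (equivalent dose = energy per mass),
    = m²·s⁻².
Combining: N⁻¹·C⁻²·Sv = (kg⁻¹·m⁻¹·s²) · (s⁻²·A⁻²) · (m²·s⁻²) = kg⁻¹·m·s⁻²·A⁻².
The exponent of A is -2.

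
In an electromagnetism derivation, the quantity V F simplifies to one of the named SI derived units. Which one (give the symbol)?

C

V = W/A (potential = power per current),
    = kg·m²·s⁻³·A⁻¹.
F = C/V (capacitance = charge per voltage),
    = A·s/(kg·m²·s⁻³·A⁻¹) (substituting C and V),
    = kg⁻¹·m⁻²·s⁴·A².
Combining: V·F = (kg·m²·s⁻³·A⁻¹) · (kg⁻¹·m⁻²·s⁴·A²) = s·A.
s·A is the base-SI form of the coulomb.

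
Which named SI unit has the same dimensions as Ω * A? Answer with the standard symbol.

Ω = V/A (resistance = voltage per current),
    = kg·m²·s⁻³·A⁻².
Combining: Ω·A = (kg·m²·s⁻³·A⁻²) · A = kg·m²·s⁻³·A⁻¹.
kg·m²·s⁻³·A⁻¹ is the base-SI form of the volt.

V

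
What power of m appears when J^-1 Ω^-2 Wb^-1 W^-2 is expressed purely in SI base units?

J = kg·m²·s⁻².
So J⁻¹ = kg⁻¹·m⁻²·s².
Ω = kg·m²·s⁻³·A⁻².
So Ω⁻² = kg⁻²·m⁻⁴·s⁶·A⁴.
Wb = kg·m²·s⁻²·A⁻¹.
So Wb⁻¹ = kg⁻¹·m⁻²·s²·A.
W = kg·m²·s⁻³.
So W⁻² = kg⁻²·m⁻⁴·s⁶.
Combining: J⁻¹·Ω⁻²·Wb⁻¹·W⁻² = (kg⁻¹·m⁻²·s²) · (kg⁻²·m⁻⁴·s⁶·A⁴) · (kg⁻¹·m⁻²·s²·A) · (kg⁻²·m⁻⁴·s⁶) = kg⁻⁶·m⁻¹²·s¹⁶·A⁵.
The exponent of m is -12.

-12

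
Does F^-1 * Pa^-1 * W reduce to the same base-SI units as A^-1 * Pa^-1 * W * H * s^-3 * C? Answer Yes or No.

Yes

Left side:
  F = C/V (capacitance = charge per voltage),
      = A·s/(kg·m²·s⁻³·A⁻¹) (substituting C and V),
      = kg⁻¹·m⁻²·s⁴·A².
  So F⁻¹ = kg·m²·s⁻⁴·A⁻².
  Pa = N/m² (pressure = force per area),
      = kg·m⁻¹·s⁻².
  So Pa⁻¹ = kg⁻¹·m·s².
  W = J/s (power = energy per time),
      = kg·m²·s⁻³.
  Combining: F⁻¹·Pa⁻¹·W = (kg·m²·s⁻⁴·A⁻²) · (kg⁻¹·m·s²) · (kg·m²·s⁻³) = kg·m⁵·s⁻⁵·A⁻².
Right side:
  Pa = N/m² (pressure = force per area),
      = kg·m⁻¹·s⁻².
  So Pa⁻¹ = kg⁻¹·m·s².
  W = J/s (power = energy per time),
      = kg·m²·s⁻³.
  H = Wb/A (inductance = flux per current),
      = kg·m²·s⁻²·A⁻².
  C = A·s = s·A (charge = current × time).
  Combining: A⁻¹·Pa⁻¹·W·H·s⁻³·C = A⁻¹ · (kg⁻¹·m·s²) · (kg·m²·s⁻³) · (kg·m²·s⁻²·A⁻²) · s⁻³ · (s·A) = kg·m⁵·s⁻⁵·A⁻².
Both reduce to kg·m⁵·s⁻⁵·A⁻².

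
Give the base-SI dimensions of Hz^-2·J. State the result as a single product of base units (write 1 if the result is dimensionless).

Hz = 1/s = s⁻¹ (frequency is cycles per second).
So Hz⁻² = s².
J = N·m (work = force × distance),
    = kg·m²·s⁻².
Combining: Hz⁻²·J = s² · (kg·m²·s⁻²) = kg·m².

kg·m²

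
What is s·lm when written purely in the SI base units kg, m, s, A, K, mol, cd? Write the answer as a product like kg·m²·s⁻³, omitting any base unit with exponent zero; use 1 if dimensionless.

lm = cd.
Combining: s·lm = s · cd = s·cd.

s·cd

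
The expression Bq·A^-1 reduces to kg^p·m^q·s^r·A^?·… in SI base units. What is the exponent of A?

Bq = s⁻¹.
Combining: Bq·A⁻¹ = s⁻¹ · A⁻¹ = s⁻¹·A⁻¹.
The exponent of A is -1.

-1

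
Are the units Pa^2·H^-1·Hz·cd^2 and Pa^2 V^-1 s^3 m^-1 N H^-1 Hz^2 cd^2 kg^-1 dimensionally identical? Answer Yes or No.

Left side:
  Pa = N/m² (pressure = force per area),
      = kg·m⁻¹·s⁻².
  So Pa² = kg²·m⁻²·s⁻⁴.
  H = Wb/A (inductance = flux per current),
      = kg·m²·s⁻²·A⁻².
  So H⁻¹ = kg⁻¹·m⁻²·s²·A².
  Hz = 1/s = s⁻¹ (frequency is cycles per second).
  Combining: Pa²·H⁻¹·Hz·cd² = (kg²·m⁻²·s⁻⁴) · (kg⁻¹·m⁻²·s²·A²) · s⁻¹ · cd² = kg·m⁻⁴·s⁻³·A²·cd².
Right side:
  Pa = kg·m⁻¹·s⁻².
  So Pa² = kg²·m⁻²·s⁻⁴.
  V = kg·m²·s⁻³·A⁻¹.
  So V⁻¹ = kg⁻¹·m⁻²·s³·A.
  N = kg·m·s⁻².
  H = kg·m²·s⁻²·A⁻².
  So H⁻¹ = kg⁻¹·m⁻²·s²·A².
  Hz = s⁻¹.
  So Hz² = s⁻².
  Combining: Pa²·V⁻¹·s³·m⁻¹·N·H⁻¹·Hz²·cd²·kg⁻¹ = (kg²·m⁻²·s⁻⁴) · (kg⁻¹·m⁻²·s³·A) · s³ · m⁻¹ · (kg·m·s⁻²) · (kg⁻¹·m⁻²·s²·A²) · s⁻² · cd² · kg⁻¹ = m⁻⁶·A³·cd².
Left is kg·m⁻⁴·s⁻³·A²·cd²; right is m⁻⁶·A³·cd² — different.

No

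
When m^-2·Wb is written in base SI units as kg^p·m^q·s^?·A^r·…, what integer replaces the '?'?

Wb = kg·m²·s⁻²·A⁻¹.
Combining: m⁻²·Wb = m⁻² · (kg·m²·s⁻²·A⁻¹) = kg·s⁻²·A⁻¹.
The exponent of s is -2.

-2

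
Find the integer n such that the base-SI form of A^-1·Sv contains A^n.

-1

Sv = J/kg (equivalent dose = energy per mass),
    = m²·s⁻².
Combining: A⁻¹·Sv = A⁻¹ · (m²·s⁻²) = m²·s⁻²·A⁻¹.
The exponent of A is -1.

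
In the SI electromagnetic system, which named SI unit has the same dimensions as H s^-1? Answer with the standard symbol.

Ω

H = kg·m²·s⁻²·A⁻².
Combining: H·s⁻¹ = (kg·m²·s⁻²·A⁻²) · s⁻¹ = kg·m²·s⁻³·A⁻².
kg·m²·s⁻³·A⁻² is the base-SI form of the ohm.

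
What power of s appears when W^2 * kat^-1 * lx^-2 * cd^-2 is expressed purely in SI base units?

-5

W = J/s (power = energy per time),
    = kg·m²·s⁻³.
So W² = kg²·m⁴·s⁻⁶.
kat = mol/s = s⁻¹·mol (catalytic activity).
So kat⁻¹ = s·mol⁻¹.
lx = lm/m² (illuminance = luminous flux per area),
    = m⁻²·cd.
So lx⁻² = m⁴·cd⁻².
Combining: W²·kat⁻¹·lx⁻²·cd⁻² = (kg²·m⁴·s⁻⁶) · (s·mol⁻¹) · (m⁴·cd⁻²) · cd⁻² = kg²·m⁸·s⁻⁵·mol⁻¹·cd⁻⁴.
The exponent of s is -5.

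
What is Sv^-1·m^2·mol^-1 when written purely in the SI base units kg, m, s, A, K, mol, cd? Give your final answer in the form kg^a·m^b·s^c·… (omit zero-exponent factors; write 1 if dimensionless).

s²·mol⁻¹

Sv = m²·s⁻².
So Sv⁻¹ = m⁻²·s².
Combining: Sv⁻¹·m²·mol⁻¹ = (m⁻²·s²) · m² · mol⁻¹ = s²·mol⁻¹.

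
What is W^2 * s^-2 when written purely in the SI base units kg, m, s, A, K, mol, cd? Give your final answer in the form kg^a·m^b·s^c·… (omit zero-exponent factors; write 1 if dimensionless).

W = kg·m²·s⁻³.
So W² = kg²·m⁴·s⁻⁶.
Combining: W²·s⁻² = (kg²·m⁴·s⁻⁶) · s⁻² = kg²·m⁴·s⁻⁸.

kg²·m⁴·s⁻⁸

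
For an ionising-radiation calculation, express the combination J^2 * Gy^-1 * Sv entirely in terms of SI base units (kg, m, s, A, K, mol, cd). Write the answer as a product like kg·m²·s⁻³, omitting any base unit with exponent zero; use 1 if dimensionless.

J = N·m (work = force × distance),
    = kg·m²·s⁻².
So J² = kg²·m⁴·s⁻⁴.
Gy = J/kg (absorbed dose = energy per mass),
    = m²·s⁻².
So Gy⁻¹ = m⁻²·s².
Sv = J/kg (equivalent dose = energy per mass),
    = m²·s⁻².
Combining: J²·Gy⁻¹·Sv = (kg²·m⁴·s⁻⁴) · (m⁻²·s²) · (m²·s⁻²) = kg²·m⁴·s⁻⁴.

kg²·m⁴·s⁻⁴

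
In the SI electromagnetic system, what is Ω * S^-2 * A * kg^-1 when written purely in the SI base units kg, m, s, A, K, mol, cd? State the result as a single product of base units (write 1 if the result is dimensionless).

Ω = kg·m²·s⁻³·A⁻².
S = kg⁻¹·m⁻²·s³·A².
So S⁻² = kg²·m⁴·s⁻⁶·A⁻⁴.
Combining: Ω·S⁻²·A·kg⁻¹ = (kg·m²·s⁻³·A⁻²) · (kg²·m⁴·s⁻⁶·A⁻⁴) · A · kg⁻¹ = kg²·m⁶·s⁻⁹·A⁻⁵.

kg²·m⁶·s⁻⁹·A⁻⁵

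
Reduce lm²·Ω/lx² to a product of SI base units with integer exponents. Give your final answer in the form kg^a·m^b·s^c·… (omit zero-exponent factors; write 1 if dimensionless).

kg·m⁶·s⁻³·A⁻²

lx = lm/m² (illuminance = luminous flux per area),
    = m⁻²·cd.
So lx⁻² = m⁴·cd⁻².
lm = cd·sr = cd (luminous flux; sr is dimensionless).
So lm² = cd².
Ω = V/A (resistance = voltage per current),
    = kg·m²·s⁻³·A⁻².
Combining: lx⁻²·lm²·Ω = (m⁴·cd⁻²) · cd² · (kg·m²·s⁻³·A⁻²) = kg·m⁶·s⁻³·A⁻².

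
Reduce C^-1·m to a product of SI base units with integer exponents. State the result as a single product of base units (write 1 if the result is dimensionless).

C = s·A.
So C⁻¹ = s⁻¹·A⁻¹.
Combining: C⁻¹·m = (s⁻¹·A⁻¹) · m = m·s⁻¹·A⁻¹.

m·s⁻¹·A⁻¹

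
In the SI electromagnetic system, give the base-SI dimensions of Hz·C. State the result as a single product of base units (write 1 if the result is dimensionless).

A

Hz = 1/s = s⁻¹ (frequency is cycles per second).
C = A·s = s·A (charge = current × time).
Combining: Hz·C = s⁻¹ · (s·A) = A.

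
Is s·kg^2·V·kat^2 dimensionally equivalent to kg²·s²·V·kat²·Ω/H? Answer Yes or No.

Left side:
  V = kg·m²·s⁻³·A⁻¹.
  kat = s⁻¹·mol.
  So kat² = s⁻²·mol².
  Combining: s·kg²·V·kat² = s · kg² · (kg·m²·s⁻³·A⁻¹) · (s⁻²·mol²) = kg³·m²·s⁻⁴·A⁻¹·mol².
Right side:
  V = W/A (potential = power per current),
      = kg·m²·s⁻³·A⁻¹.
  kat = mol/s = s⁻¹·mol (catalytic activity).
  So kat² = s⁻²·mol².
  Ω = V/A (resistance = voltage per current),
      = kg·m²·s⁻³·A⁻².
  H = Wb/A (inductance = flux per current),
      = kg·m²·s⁻²·A⁻².
  So H⁻¹ = kg⁻¹·m⁻²·s²·A².
  Combining: kg²·s²·V·kat²·Ω·H⁻¹ = kg² · s² · (kg·m²·s⁻³·A⁻¹) · (s⁻²·mol²) · (kg·m²·s⁻³·A⁻²) · (kg⁻¹·m⁻²·s²·A²) = kg³·m²·s⁻⁴·A⁻¹·mol².
Both reduce to kg³·m²·s⁻⁴·A⁻¹·mol².

Yes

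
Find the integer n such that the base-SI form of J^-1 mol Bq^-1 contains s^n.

J = N·m (work = force × distance),
    = kg·m²·s⁻².
So J⁻¹ = kg⁻¹·m⁻²·s².
Bq = 1/s = s⁻¹ (activity is decays per second).
So Bq⁻¹ = s.
Combining: J⁻¹·mol·Bq⁻¹ = (kg⁻¹·m⁻²·s²) · mol · s = kg⁻¹·m⁻²·s³·mol.
The exponent of s is 3.

3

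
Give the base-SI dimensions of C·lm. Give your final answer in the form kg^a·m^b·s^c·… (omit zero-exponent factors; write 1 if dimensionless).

s·A·cd

C = s·A.
lm = cd.
Combining: C·lm = (s·A) · cd = s·A·cd.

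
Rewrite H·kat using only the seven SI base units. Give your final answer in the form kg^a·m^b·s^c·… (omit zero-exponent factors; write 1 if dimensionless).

kg·m²·s⁻³·A⁻²·mol

H = kg·m²·s⁻²·A⁻².
kat = s⁻¹·mol.
Combining: H·kat = (kg·m²·s⁻²·A⁻²) · (s⁻¹·mol) = kg·m²·s⁻³·A⁻²·mol.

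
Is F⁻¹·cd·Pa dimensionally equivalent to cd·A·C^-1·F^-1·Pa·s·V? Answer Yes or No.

Left side:
  F = C/V (capacitance = charge per voltage),
      = A·s/(kg·m²·s⁻³·A⁻¹) (substituting C and V),
      = kg⁻¹·m⁻²·s⁴·A².
  So F⁻¹ = kg·m²·s⁻⁴·A⁻².
  Pa = N/m² (pressure = force per area),
      = kg·m⁻¹·s⁻².
  Combining: F⁻¹·cd·Pa = (kg·m²·s⁻⁴·A⁻²) · cd · (kg·m⁻¹·s⁻²) = kg²·m·s⁻⁶·A⁻²·cd.
Right side:
  C = A·s = s·A (charge = current × time).
  So C⁻¹ = s⁻¹·A⁻¹.
  F = C/V (capacitance = charge per voltage),
      = A·s/(kg·m²·s⁻³·A⁻¹) (substituting C and V),
      = kg⁻¹·m⁻²·s⁴·A².
  So F⁻¹ = kg·m²·s⁻⁴·A⁻².
  Pa = N/m² (pressure = force per area),
      = kg·m⁻¹·s⁻².
  V = W/A (potential = power per current),
      = kg·m²·s⁻³·A⁻¹.
  Combining: cd·A·C⁻¹·F⁻¹·Pa·s·V = cd · A · (s⁻¹·A⁻¹) · (kg·m²·s⁻⁴·A⁻²) · (kg·m⁻¹·s⁻²) · s · (kg·m²·s⁻³·A⁻¹) = kg³·m³·s⁻⁹·A⁻³·cd.
Left is kg²·m·s⁻⁶·A⁻²·cd; right is kg³·m³·s⁻⁹·A⁻³·cd — different.

No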